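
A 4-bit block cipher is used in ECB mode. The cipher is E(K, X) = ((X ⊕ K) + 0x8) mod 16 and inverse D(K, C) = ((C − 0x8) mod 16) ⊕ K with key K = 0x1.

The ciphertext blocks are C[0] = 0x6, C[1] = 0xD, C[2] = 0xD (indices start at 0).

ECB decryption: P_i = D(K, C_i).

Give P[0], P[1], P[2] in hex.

P[0]: D(K, 0x6) = 0xF.
P[1]: D(K, 0xD) = 0x4.
P[2]: D(K, 0xD) = 0x4.

P[0] = 0xF, P[1] = 0x4, P[2] = 0x4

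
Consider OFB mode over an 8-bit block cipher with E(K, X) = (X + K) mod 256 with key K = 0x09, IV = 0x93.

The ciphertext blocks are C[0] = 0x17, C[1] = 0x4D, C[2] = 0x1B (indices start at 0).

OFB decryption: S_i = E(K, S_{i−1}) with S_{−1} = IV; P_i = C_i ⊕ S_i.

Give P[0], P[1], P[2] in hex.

P[0]: S = E(K, 0x93) = 0x9C; 0x17 ⊕ 0x9C = 0x8B.
P[1]: S = E(K, 0x9C) = 0xA5; 0x4D ⊕ 0xA5 = 0xE8.
P[2]: S = E(K, 0xA5) = 0xAE; 0x1B ⊕ 0xAE = 0xB5.

P[0] = 0x8B, P[1] = 0xE8, P[2] = 0xB5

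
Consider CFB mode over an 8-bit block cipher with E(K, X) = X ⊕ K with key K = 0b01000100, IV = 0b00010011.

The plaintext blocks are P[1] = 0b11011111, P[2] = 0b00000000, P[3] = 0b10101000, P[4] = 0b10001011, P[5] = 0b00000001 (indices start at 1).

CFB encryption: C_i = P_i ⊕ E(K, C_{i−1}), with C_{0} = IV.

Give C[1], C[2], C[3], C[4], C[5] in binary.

C[1]: E(K, 0b00010011) = 0b01010111; 0b11011111 ⊕ 0b01010111 = 0b10001000.
C[2]: E(K, 0b10001000) = 0b11001100; 0b00000000 ⊕ 0b11001100 = 0b11001100.
C[3]: E(K, 0b11001100) = 0b10001000; 0b10101000 ⊕ 0b10001000 = 0b00100000.
C[4]: E(K, 0b00100000) = 0b01100100; 0b10001011 ⊕ 0b01100100 = 0b11101111.
C[5]: E(K, 0b11101111) = 0b10101011; 0b00000001 ⊕ 0b10101011 = 0b10101010.

C[1] = 0b10001000, C[2] = 0b11001100, C[3] = 0b00100000, C[4] = 0b11101111, C[5] = 0b10101010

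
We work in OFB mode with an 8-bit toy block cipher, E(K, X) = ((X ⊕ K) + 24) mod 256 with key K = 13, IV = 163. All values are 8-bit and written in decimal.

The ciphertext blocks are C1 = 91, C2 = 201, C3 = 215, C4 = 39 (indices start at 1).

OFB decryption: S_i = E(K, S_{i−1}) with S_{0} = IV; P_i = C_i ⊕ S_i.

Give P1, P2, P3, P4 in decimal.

P1 = 157, P2 = 42, P3 = 209, P4 = 4

P1: S = E(K, 163) = 198; 91 ⊕ 198 = 157.
P2: S = E(K, 198) = 227; 201 ⊕ 227 = 42.
P3: S = E(K, 227) = 6; 215 ⊕ 6 = 209.
P4: S = E(K, 6) = 35; 39 ⊕ 35 = 4.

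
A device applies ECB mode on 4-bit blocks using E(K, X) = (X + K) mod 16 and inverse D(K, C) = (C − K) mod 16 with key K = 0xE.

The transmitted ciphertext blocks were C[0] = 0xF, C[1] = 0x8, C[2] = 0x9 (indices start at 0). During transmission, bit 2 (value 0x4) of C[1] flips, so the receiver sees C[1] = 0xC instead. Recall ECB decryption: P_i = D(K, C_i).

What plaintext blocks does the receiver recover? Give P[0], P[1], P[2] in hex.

P[0] = 0x1, P[1] = 0xE, P[2] = 0xB

Only C[1] changed, to 0xC. In ECB, a change in C_i affects only P_i. Decrypting the received ciphertext:
P[0]: D(K, 0xF) = 0x1.
P[1]: D(K, 0xC) = 0xE.
P[2]: D(K, 0x9) = 0xB.
Blocks that differ from the original plaintext: P[1].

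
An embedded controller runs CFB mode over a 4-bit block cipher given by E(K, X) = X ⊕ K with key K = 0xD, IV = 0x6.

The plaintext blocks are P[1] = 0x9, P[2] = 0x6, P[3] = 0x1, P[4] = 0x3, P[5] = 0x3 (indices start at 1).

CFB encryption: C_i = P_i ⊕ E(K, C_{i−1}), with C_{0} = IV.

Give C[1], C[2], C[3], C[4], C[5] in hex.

C[1] = 0x2, C[2] = 0x9, C[3] = 0x5, C[4] = 0xB, C[5] = 0x5

C[1]: E(K, 0x6) = 0xB; 0x9 ⊕ 0xB = 0x2.
C[2]: E(K, 0x2) = 0xF; 0x6 ⊕ 0xF = 0x9.
C[3]: E(K, 0x9) = 0x4; 0x1 ⊕ 0x4 = 0x5.
C[4]: E(K, 0x5) = 0x8; 0x3 ⊕ 0x8 = 0xB.
C[5]: E(K, 0xB) = 0x6; 0x3 ⊕ 0x6 = 0x5.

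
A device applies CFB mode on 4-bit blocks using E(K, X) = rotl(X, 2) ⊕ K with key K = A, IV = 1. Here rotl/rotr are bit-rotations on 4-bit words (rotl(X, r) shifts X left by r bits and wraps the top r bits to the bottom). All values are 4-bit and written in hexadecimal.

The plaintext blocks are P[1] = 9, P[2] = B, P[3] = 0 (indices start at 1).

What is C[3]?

CFB encryption: C_i = P_i ⊕ E(K, C_{i−1}), with C_{0} = IV.
C[1]: E(K, 1) = E; 9 ⊕ E = 7.
C[2]: E(K, 7) = 7; B ⊕ 7 = C.
C[3]: E(K, C) = 9; 0 ⊕ 9 = 9.

C[3] = 9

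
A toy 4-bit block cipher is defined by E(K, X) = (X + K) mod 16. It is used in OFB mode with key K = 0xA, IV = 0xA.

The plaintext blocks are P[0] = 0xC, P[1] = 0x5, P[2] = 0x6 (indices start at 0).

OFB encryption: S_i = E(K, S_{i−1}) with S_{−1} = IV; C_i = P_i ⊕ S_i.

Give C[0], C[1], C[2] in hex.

C[0] = 0x8, C[1] = 0xB, C[2] = 0xE

C[0]: S = E(K, 0xA) = 0x4; 0xC ⊕ 0x4 = 0x8.
C[1]: S = E(K, 0x4) = 0xE; 0x5 ⊕ 0xE = 0xB.
C[2]: S = E(K, 0xE) = 0x8; 0x6 ⊕ 0x8 = 0xE.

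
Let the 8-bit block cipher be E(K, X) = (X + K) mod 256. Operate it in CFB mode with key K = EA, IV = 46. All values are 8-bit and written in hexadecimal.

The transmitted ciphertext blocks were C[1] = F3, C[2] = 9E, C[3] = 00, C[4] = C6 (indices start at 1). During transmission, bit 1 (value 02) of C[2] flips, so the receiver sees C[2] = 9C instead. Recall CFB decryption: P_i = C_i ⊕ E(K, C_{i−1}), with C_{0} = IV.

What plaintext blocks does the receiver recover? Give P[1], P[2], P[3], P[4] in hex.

Only C[2] changed, to 9C. In CFB, a change in C_i flips the same bit in P_i and garbles P_{i+1}. Decrypting the received ciphertext:
P[1]: E(K, 46) = 30; F3 ⊕ 30 = C3.
P[2]: E(K, F3) = DD; 9C ⊕ DD = 41.
P[3]: E(K, 9C) = 86; 00 ⊕ 86 = 86.
P[4]: E(K, 00) = EA; C6 ⊕ EA = 2C.
Blocks that differ from the original plaintext: P[2], P[3].

P[1] = C3, P[2] = 41, P[3] = 86, P[4] = 2C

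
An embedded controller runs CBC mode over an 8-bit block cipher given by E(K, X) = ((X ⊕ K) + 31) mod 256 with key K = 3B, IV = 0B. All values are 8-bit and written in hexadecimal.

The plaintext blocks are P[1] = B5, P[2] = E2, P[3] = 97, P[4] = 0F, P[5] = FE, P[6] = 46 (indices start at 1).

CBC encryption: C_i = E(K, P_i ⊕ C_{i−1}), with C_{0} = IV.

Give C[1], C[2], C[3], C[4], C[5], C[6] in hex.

C[1] = B6, C[2] = A0, C[3] = 3D, C[4] = 3A, C[5] = 30, C[6] = 7E

C[1]: P[1] ⊕ 0B = BE; E(K, BE) = B6.
C[2]: P[2] ⊕ B6 = 54; E(K, 54) = A0.
C[3]: P[3] ⊕ A0 = 37; E(K, 37) = 3D.
C[4]: P[4] ⊕ 3D = 32; E(K, 32) = 3A.
C[5]: P[5] ⊕ 3A = C4; E(K, C4) = 30.
C[6]: P[6] ⊕ 30 = 76; E(K, 76) = 7E.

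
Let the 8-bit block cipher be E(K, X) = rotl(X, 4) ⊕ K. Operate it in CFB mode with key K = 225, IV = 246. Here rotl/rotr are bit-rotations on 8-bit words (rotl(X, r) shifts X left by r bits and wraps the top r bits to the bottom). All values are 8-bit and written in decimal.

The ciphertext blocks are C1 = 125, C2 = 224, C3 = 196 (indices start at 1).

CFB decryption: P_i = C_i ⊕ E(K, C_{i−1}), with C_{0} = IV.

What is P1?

P1: E(K, 246) = 142; 125 ⊕ 142 = 243.

P1 = 243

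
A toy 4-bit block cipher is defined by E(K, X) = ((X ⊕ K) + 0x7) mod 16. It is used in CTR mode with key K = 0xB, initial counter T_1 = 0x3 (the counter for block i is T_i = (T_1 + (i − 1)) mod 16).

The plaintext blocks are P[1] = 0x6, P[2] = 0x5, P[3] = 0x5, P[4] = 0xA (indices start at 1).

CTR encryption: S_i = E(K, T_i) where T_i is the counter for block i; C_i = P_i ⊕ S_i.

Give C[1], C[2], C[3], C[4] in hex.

C[1]: T = 0x3, S = E(K, T) = 0xF; 0x6 ⊕ 0xF = 0x9.
C[2]: T = 0x4, S = E(K, T) = 0x6; 0x5 ⊕ 0x6 = 0x3.
C[3]: T = 0x5, S = E(K, T) = 0x5; 0x5 ⊕ 0x5 = 0x0.
C[4]: T = 0x6, S = E(K, T) = 0x4; 0xA ⊕ 0x4 = 0xE.

C[1] = 0x9, C[2] = 0x3, C[3] = 0x0, C[4] = 0xE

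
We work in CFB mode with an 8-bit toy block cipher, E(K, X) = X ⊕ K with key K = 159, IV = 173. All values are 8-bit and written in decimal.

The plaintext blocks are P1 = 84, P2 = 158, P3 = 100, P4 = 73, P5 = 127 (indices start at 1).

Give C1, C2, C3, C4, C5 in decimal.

C1 = 102, C2 = 103, C3 = 156, C4 = 74, C5 = 170

CFB encryption: C_i = P_i ⊕ E(K, C_{i−1}), with C_{0} = IV.
C1: E(K, 173) = 50; 84 ⊕ 50 = 102.
C2: E(K, 102) = 249; 158 ⊕ 249 = 103.
C3: E(K, 103) = 248; 100 ⊕ 248 = 156.
C4: E(K, 156) = 3; 73 ⊕ 3 = 74.
C5: E(K, 74) = 213; 127 ⊕ 213 = 170.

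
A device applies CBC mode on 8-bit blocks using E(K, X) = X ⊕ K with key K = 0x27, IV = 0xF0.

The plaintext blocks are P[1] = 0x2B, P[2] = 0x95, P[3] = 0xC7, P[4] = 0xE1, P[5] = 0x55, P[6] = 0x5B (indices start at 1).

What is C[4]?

CBC encryption: C_i = E(K, P_i ⊕ C_{i−1}), with C_{0} = IV.
C[1]: P[1] ⊕ 0xF0 = 0xDB; E(K, 0xDB) = 0xFC.
C[2]: P[2] ⊕ 0xFC = 0x69; E(K, 0x69) = 0x4E.
C[3]: P[3] ⊕ 0x4E = 0x89; E(K, 0x89) = 0xAE.
C[4]: P[4] ⊕ 0xAE = 0x4F; E(K, 0x4F) = 0x68.

C[4] = 0x68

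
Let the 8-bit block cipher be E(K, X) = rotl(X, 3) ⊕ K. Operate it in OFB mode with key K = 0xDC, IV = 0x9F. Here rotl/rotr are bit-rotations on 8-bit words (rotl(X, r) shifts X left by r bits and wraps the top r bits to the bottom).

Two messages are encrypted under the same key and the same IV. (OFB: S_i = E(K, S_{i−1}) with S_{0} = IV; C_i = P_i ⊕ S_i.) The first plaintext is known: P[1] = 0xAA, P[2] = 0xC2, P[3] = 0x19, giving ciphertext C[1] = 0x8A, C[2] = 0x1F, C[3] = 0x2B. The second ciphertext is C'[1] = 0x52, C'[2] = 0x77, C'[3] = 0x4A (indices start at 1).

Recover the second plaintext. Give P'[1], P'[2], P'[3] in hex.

In OFB with a reused IV, both messages share the same keystream S_i, so C_i ⊕ C'_i = P_i ⊕ P'_i and thus P'_i = P_i ⊕ C_i ⊕ C'_i.
P'[1]: 0xAA ⊕ 0x8A ⊕ 0x52 = 0x72.
P'[2]: 0xC2 ⊕ 0x1F ⊕ 0x77 = 0xAA.
P'[3]: 0x19 ⊕ 0x2B ⊕ 0x4A = 0x78.

P'[1] = 0x72, P'[2] = 0xAA, P'[3] = 0x78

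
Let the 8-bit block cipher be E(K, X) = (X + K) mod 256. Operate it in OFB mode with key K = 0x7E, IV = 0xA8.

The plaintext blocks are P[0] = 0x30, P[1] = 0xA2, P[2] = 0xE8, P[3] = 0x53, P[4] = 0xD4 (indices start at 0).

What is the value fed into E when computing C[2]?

0xA4

OFB encryption: S_i = E(K, S_{i−1}) with S_{−1} = IV; C_i = P_i ⊕ S_i.
C[0]: S = E(K, 0xA8) = 0x26; 0x30 ⊕ 0x26 = 0x16.
C[1]: S = E(K, 0x26) = 0xA4; 0xA2 ⊕ 0xA4 = 0x06.
C[2]: S = E(K, 0xA4) = 0x22; 0xE8 ⊕ 0x22 = 0xCA.
So the input to E for block [2] is 0xA4.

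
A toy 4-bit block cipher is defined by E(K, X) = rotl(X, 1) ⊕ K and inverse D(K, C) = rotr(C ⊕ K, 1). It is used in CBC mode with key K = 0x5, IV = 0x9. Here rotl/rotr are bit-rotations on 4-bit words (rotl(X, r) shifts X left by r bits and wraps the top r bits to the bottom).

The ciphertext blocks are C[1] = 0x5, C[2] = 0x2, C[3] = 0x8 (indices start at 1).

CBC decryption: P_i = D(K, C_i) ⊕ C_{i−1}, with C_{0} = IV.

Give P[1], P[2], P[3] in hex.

P[1]: D(K, 0x5) = 0x0; 0x0 ⊕ 0x9 = 0x9.
P[2]: D(K, 0x2) = 0xB; 0xB ⊕ 0x5 = 0xE.
P[3]: D(K, 0x8) = 0xE; 0xE ⊕ 0x2 = 0xC.

P[1] = 0x9, P[2] = 0xE, P[3] = 0xC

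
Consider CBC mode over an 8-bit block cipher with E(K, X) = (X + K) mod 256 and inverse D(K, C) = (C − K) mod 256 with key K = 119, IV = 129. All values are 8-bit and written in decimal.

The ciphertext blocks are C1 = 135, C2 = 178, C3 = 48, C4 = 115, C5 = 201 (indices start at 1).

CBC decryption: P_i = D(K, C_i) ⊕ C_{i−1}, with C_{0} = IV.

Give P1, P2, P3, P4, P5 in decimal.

P1: D(K, 135) = 16; 16 ⊕ 129 = 145.
P2: D(K, 178) = 59; 59 ⊕ 135 = 188.
P3: D(K, 48) = 185; 185 ⊕ 178 = 11.
P4: D(K, 115) = 252; 252 ⊕ 48 = 204.
P5: D(K, 201) = 82; 82 ⊕ 115 = 33.

P1 = 145, P2 = 188, P3 = 11, P4 = 204, P5 = 33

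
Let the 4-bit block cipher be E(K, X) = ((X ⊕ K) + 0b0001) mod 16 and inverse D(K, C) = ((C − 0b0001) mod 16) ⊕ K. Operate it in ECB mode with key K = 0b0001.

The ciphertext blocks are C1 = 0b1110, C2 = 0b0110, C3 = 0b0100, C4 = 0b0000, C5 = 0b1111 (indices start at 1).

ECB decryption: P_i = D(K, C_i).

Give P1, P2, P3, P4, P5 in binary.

P1: D(K, 0b1110) = 0b1100.
P2: D(K, 0b0110) = 0b0100.
P3: D(K, 0b0100) = 0b0010.
P4: D(K, 0b0000) = 0b1110.
P5: D(K, 0b1111) = 0b1111.

P1 = 0b1100, P2 = 0b0100, P3 = 0b0010, P4 = 0b1110, P5 = 0b1111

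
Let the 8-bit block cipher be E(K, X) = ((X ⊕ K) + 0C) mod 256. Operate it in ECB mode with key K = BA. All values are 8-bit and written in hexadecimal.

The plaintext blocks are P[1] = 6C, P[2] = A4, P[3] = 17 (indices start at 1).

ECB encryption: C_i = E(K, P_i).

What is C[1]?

C[1] = E2

C[1]: E(K, 6C) = E2.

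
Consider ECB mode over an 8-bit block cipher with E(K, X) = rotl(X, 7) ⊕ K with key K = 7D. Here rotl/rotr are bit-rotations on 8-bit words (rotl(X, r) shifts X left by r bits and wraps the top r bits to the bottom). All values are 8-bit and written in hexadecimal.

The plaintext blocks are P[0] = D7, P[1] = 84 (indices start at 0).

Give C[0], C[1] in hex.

C[0] = 96, C[1] = 3F

ECB encryption: C_i = E(K, P_i).
C[0]: E(K, D7) = 96.
C[1]: E(K, 84) = 3F.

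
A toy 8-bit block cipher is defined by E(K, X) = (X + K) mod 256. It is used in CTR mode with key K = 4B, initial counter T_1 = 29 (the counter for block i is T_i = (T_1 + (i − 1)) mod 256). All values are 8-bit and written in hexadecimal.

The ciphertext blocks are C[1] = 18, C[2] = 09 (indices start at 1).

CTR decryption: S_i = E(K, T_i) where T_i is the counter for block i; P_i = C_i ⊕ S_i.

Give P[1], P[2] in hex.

P[1] = 6C, P[2] = 7C

P[1]: T = 29, S = E(K, T) = 74; 18 ⊕ 74 = 6C.
P[2]: T = 2A, S = E(K, T) = 75; 09 ⊕ 75 = 7C.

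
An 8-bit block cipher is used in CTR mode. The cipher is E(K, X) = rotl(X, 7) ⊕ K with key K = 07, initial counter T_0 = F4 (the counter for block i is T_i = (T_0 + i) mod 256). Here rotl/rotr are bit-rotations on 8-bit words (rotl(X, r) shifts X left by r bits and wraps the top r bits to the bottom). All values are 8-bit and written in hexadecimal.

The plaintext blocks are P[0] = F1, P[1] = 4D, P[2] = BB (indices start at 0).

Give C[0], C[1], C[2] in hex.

CTR encryption: S_i = E(K, T_i) where T_i is the counter for block i; C_i = P_i ⊕ S_i.
C[0]: T = F4, S = E(K, T) = 7D; F1 ⊕ 7D = 8C.
C[1]: T = F5, S = E(K, T) = FD; 4D ⊕ FD = B0.
C[2]: T = F6, S = E(K, T) = 7C; BB ⊕ 7C = C7.

C[0] = 8C, C[1] = B0, C[2] = C7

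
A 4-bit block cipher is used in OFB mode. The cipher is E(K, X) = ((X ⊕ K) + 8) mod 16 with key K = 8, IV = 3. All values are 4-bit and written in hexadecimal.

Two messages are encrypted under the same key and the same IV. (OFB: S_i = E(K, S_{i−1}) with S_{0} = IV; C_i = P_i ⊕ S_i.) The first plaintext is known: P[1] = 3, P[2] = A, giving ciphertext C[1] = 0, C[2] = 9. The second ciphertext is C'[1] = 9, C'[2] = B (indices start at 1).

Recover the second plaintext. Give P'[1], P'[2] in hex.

In OFB with a reused IV, both messages share the same keystream S_i, so C_i ⊕ C'_i = P_i ⊕ P'_i and thus P'_i = P_i ⊕ C_i ⊕ C'_i.
P'[1]: 3 ⊕ 0 ⊕ 9 = A.
P'[2]: A ⊕ 9 ⊕ B = 8.

P'[1] = A, P'[2] = 8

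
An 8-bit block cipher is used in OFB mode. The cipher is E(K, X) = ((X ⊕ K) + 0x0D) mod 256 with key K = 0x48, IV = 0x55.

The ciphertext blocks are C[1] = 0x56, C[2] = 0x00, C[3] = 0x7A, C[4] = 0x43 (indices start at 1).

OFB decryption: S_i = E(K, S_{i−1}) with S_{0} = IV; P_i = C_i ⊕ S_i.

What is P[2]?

P[2] = 0x6F

P[1]: S = E(K, 0x55) = 0x2A; 0x56 ⊕ 0x2A = 0x7C.
P[2]: S = E(K, 0x2A) = 0x6F; 0x00 ⊕ 0x6F = 0x6F.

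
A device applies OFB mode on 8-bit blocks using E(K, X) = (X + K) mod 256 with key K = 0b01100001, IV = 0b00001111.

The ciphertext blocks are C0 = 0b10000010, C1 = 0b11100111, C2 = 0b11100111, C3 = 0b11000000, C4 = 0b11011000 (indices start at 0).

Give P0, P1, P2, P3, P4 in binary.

OFB decryption: S_i = E(K, S_{i−1}) with S_{−1} = IV; P_i = C_i ⊕ S_i.
P0: S = E(K, 0b00001111) = 0b01110000; 0b10000010 ⊕ 0b01110000 = 0b11110010.
P1: S = E(K, 0b01110000) = 0b11010001; 0b11100111 ⊕ 0b11010001 = 0b00110110.
P2: S = E(K, 0b11010001) = 0b00110010; 0b11100111 ⊕ 0b00110010 = 0b11010101.
P3: S = E(K, 0b00110010) = 0b10010011; 0b11000000 ⊕ 0b10010011 = 0b01010011.
P4: S = E(K, 0b10010011) = 0b11110100; 0b11011000 ⊕ 0b11110100 = 0b00101100.

P0 = 0b11110010, P1 = 0b00110110, P2 = 0b11010101, P3 = 0b01010011, P4 = 0b00101100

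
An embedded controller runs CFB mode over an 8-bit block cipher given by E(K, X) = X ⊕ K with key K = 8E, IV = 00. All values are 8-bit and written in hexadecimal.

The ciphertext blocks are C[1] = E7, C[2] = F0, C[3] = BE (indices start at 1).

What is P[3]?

P[3] = C0

CFB decryption: P_i = C_i ⊕ E(K, C_{i−1}), with C_{0} = IV.
P[3]: E(K, F0) = 7E; BE ⊕ 7E = C0.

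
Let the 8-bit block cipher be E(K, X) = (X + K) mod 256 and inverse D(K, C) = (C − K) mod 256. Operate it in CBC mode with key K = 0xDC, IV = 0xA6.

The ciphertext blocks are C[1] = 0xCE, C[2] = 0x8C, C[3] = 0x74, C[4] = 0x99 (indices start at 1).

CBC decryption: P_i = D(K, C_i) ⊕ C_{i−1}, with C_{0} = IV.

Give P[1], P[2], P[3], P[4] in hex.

P[1]: D(K, 0xCE) = 0xF2; 0xF2 ⊕ 0xA6 = 0x54.
P[2]: D(K, 0x8C) = 0xB0; 0xB0 ⊕ 0xCE = 0x7E.
P[3]: D(K, 0x74) = 0x98; 0x98 ⊕ 0x8C = 0x14.
P[4]: D(K, 0x99) = 0xBD; 0xBD ⊕ 0x74 = 0xC9.

P[1] = 0x54, P[2] = 0x7E, P[3] = 0x14, P[4] = 0xC9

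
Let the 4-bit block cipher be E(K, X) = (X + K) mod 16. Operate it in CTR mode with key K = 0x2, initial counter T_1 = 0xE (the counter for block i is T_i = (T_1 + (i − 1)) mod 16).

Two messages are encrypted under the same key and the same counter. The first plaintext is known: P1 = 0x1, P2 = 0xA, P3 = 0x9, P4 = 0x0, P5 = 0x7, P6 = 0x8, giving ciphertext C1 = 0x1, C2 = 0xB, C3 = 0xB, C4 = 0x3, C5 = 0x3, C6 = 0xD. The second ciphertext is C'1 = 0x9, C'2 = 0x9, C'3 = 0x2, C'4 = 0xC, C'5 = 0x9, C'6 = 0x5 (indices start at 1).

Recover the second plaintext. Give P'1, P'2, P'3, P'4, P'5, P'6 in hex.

P'1 = 0x9, P'2 = 0x8, P'3 = 0x0, P'4 = 0xF, P'5 = 0xD, P'6 = 0x0

In CTR with a reused counter, both messages share the same keystream S_i, so C_i ⊕ C'_i = P_i ⊕ P'_i and thus P'_i = P_i ⊕ C_i ⊕ C'_i.
P'1: 0x1 ⊕ 0x1 ⊕ 0x9 = 0x9.
P'2: 0xA ⊕ 0xB ⊕ 0x9 = 0x8.
P'3: 0x9 ⊕ 0xB ⊕ 0x2 = 0x0.
P'4: 0x0 ⊕ 0x3 ⊕ 0xC = 0xF.
P'5: 0x7 ⊕ 0x3 ⊕ 0x9 = 0xD.
P'6: 0x8 ⊕ 0xD ⊕ 0x5 = 0x0.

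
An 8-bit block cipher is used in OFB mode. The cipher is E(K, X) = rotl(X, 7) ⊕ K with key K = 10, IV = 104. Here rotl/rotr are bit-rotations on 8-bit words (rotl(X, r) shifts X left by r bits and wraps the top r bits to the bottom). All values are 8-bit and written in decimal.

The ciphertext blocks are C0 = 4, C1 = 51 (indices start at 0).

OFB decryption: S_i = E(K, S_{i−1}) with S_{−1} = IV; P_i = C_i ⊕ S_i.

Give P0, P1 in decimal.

P0 = 58, P1 = 38

P0: S = E(K, 104) = 62; 4 ⊕ 62 = 58.
P1: S = E(K, 62) = 21; 51 ⊕ 21 = 38.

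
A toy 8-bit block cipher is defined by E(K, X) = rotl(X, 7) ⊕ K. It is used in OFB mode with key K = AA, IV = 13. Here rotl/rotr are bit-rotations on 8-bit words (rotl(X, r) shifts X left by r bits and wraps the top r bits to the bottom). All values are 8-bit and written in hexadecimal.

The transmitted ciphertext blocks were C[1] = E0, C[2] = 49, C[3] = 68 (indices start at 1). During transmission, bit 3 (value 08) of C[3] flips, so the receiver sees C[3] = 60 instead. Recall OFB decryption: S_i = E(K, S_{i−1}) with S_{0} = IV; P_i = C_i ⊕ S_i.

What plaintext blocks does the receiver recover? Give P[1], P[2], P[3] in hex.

P[1] = C3, P[2] = 72, P[3] = 57

Only C[3] changed, to 60. In OFB, a change in C_i flips the same bit in P_i only; the keystream is unaffected. Decrypting the received ciphertext:
P[1]: S = E(K, 13) = 23; E0 ⊕ 23 = C3.
P[2]: S = E(K, 23) = 3B; 49 ⊕ 3B = 72.
P[3]: S = E(K, 3B) = 37; 60 ⊕ 37 = 57.
Blocks that differ from the original plaintext: P[3].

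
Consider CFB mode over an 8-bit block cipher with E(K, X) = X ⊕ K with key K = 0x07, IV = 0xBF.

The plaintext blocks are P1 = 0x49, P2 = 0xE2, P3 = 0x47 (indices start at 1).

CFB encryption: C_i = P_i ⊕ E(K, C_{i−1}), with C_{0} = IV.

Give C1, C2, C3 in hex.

C1 = 0xF1, C2 = 0x14, C3 = 0x54

C1: E(K, 0xBF) = 0xB8; 0x49 ⊕ 0xB8 = 0xF1.
C2: E(K, 0xF1) = 0xF6; 0xE2 ⊕ 0xF6 = 0x14.
C3: E(K, 0x14) = 0x13; 0x47 ⊕ 0x13 = 0x54.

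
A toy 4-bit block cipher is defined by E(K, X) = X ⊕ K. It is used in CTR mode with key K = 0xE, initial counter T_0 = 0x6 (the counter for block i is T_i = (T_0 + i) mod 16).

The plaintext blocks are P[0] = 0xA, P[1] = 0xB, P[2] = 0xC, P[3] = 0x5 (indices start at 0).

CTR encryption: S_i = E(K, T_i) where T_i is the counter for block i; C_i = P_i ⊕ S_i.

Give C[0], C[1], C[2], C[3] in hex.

C[0] = 0x2, C[1] = 0x2, C[2] = 0xA, C[3] = 0x2

C[0]: T = 0x6, S = E(K, T) = 0x8; 0xA ⊕ 0x8 = 0x2.
C[1]: T = 0x7, S = E(K, T) = 0x9; 0xB ⊕ 0x9 = 0x2.
C[2]: T = 0x8, S = E(K, T) = 0x6; 0xC ⊕ 0x6 = 0xA.
C[3]: T = 0x9, S = E(K, T) = 0x7; 0x5 ⊕ 0x7 = 0x2.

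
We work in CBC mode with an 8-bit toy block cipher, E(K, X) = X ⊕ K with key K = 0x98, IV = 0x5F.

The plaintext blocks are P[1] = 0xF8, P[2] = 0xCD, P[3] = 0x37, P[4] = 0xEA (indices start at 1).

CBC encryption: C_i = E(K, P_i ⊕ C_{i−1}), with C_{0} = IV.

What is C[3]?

C[3] = 0xC5

C[1]: P[1] ⊕ 0x5F = 0xA7; E(K, 0xA7) = 0x3F.
C[2]: P[2] ⊕ 0x3F = 0xF2; E(K, 0xF2) = 0x6A.
C[3]: P[3] ⊕ 0x6A = 0x5D; E(K, 0x5D) = 0xC5.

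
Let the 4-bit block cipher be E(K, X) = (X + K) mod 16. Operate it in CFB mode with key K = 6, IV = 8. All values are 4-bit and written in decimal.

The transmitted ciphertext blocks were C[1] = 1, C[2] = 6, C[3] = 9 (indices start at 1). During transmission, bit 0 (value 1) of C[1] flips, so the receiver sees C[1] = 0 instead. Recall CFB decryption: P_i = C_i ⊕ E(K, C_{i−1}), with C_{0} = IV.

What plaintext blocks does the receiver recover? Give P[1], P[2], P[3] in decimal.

P[1] = 14, P[2] = 0, P[3] = 5

Only C[1] changed, to 0. In CFB, a change in C_i flips the same bit in P_i and garbles P_{i+1}. Decrypting the received ciphertext:
P[1]: E(K, 8) = 14; 0 ⊕ 14 = 14.
P[2]: E(K, 0) = 6; 6 ⊕ 6 = 0.
P[3]: E(K, 6) = 12; 9 ⊕ 12 = 5.
Blocks that differ from the original plaintext: P[1], P[2].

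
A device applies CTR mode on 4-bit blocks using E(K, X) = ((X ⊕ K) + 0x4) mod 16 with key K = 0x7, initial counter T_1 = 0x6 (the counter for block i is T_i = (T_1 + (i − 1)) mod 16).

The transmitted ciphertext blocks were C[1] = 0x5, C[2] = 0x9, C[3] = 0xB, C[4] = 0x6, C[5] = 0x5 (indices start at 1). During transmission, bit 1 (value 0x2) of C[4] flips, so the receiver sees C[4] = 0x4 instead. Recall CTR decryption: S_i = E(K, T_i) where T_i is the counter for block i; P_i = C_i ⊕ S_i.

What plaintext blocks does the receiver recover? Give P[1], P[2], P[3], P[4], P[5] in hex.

Only C[4] changed, to 0x4. In CTR, a change in C_i flips the same bit in P_i only; the keystream is unaffected. Decrypting the received ciphertext:
P[1]: T = 0x6, S = E(K, T) = 0x5; 0x5 ⊕ 0x5 = 0x0.
P[2]: T = 0x7, S = E(K, T) = 0x4; 0x9 ⊕ 0x4 = 0xD.
P[3]: T = 0x8, S = E(K, T) = 0x3; 0xB ⊕ 0x3 = 0x8.
P[4]: T = 0x9, S = E(K, T) = 0x2; 0x4 ⊕ 0x2 = 0x6.
P[5]: T = 0xA, S = E(K, T) = 0x1; 0x5 ⊕ 0x1 = 0x4.
Blocks that differ from the original plaintext: P[4].

P[1] = 0x0, P[2] = 0xD, P[3] = 0x8, P[4] = 0x6, P[5] = 0x4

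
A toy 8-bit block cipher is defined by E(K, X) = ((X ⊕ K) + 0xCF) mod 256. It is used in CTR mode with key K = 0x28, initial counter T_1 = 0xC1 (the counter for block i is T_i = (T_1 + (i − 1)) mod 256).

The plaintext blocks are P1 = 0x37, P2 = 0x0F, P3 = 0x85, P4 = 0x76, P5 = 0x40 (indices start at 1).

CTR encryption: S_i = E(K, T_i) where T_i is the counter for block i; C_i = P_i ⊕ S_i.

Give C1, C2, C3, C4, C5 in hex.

C1 = 0x8F, C2 = 0xB6, C3 = 0x3F, C4 = 0xCD, C5 = 0xFC

C1: T = 0xC1, S = E(K, T) = 0xB8; 0x37 ⊕ 0xB8 = 0x8F.
C2: T = 0xC2, S = E(K, T) = 0xB9; 0x0F ⊕ 0xB9 = 0xB6.
C3: T = 0xC3, S = E(K, T) = 0xBA; 0x85 ⊕ 0xBA = 0x3F.
C4: T = 0xC4, S = E(K, T) = 0xBB; 0x76 ⊕ 0xBB = 0xCD.
C5: T = 0xC5, S = E(K, T) = 0xBC; 0x40 ⊕ 0xBC = 0xFC.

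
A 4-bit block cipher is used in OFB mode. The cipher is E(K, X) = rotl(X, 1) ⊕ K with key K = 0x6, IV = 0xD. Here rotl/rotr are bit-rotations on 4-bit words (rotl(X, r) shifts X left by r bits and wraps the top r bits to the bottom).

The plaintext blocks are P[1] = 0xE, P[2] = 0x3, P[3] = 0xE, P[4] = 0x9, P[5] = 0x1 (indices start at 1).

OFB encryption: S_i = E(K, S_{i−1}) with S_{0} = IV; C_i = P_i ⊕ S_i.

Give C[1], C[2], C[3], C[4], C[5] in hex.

C[1] = 0x3, C[2] = 0xE, C[3] = 0x3, C[4] = 0x4, C[5] = 0xC

C[1]: S = E(K, 0xD) = 0xD; 0xE ⊕ 0xD = 0x3.
C[2]: S = E(K, 0xD) = 0xD; 0x3 ⊕ 0xD = 0xE.
C[3]: S = E(K, 0xD) = 0xD; 0xE ⊕ 0xD = 0x3.
C[4]: S = E(K, 0xD) = 0xD; 0x9 ⊕ 0xD = 0x4.
C[5]: S = E(K, 0xD) = 0xD; 0x1 ⊕ 0xD = 0xC.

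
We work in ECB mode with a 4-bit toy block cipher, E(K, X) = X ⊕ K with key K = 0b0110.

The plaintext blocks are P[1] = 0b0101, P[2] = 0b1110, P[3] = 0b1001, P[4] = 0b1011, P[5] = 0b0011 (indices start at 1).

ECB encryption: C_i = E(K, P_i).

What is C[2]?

C[2]: E(K, 0b1110) = 0b1000.

C[2] = 0b1000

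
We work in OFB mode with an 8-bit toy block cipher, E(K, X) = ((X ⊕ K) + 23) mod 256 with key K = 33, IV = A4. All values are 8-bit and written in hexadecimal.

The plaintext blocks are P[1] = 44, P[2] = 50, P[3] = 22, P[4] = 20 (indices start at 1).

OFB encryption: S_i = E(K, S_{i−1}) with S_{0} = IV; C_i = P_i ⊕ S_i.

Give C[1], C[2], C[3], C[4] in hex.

C[1] = FE, C[2] = FC, C[3] = E0, C[4] = 34

C[1]: S = E(K, A4) = BA; 44 ⊕ BA = FE.
C[2]: S = E(K, BA) = AC; 50 ⊕ AC = FC.
C[3]: S = E(K, AC) = C2; 22 ⊕ C2 = E0.
C[4]: S = E(K, C2) = 14; 20 ⊕ 14 = 34.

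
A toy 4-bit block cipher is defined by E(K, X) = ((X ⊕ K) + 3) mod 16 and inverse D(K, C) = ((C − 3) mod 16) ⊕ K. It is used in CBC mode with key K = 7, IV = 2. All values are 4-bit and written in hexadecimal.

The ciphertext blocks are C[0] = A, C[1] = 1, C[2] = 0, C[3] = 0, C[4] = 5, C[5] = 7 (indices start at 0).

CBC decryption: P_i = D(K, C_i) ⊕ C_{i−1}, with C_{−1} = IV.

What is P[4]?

P[4] = 5

P[4]: D(K, 5) = 5; 5 ⊕ 0 = 5.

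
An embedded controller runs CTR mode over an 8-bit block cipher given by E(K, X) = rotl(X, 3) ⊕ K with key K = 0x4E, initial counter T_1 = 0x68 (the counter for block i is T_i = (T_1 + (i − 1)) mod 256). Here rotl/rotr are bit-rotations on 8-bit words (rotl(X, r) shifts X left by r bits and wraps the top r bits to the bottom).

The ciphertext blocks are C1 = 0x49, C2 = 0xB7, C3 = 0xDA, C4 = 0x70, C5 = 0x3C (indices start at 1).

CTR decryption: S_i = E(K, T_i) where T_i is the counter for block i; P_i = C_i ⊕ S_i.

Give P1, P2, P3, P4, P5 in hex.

P1: T = 0x68, S = E(K, T) = 0x0D; 0x49 ⊕ 0x0D = 0x44.
P2: T = 0x69, S = E(K, T) = 0x05; 0xB7 ⊕ 0x05 = 0xB2.
P3: T = 0x6A, S = E(K, T) = 0x1D; 0xDA ⊕ 0x1D = 0xC7.
P4: T = 0x6B, S = E(K, T) = 0x15; 0x70 ⊕ 0x15 = 0x65.
P5: T = 0x6C, S = E(K, T) = 0x2D; 0x3C ⊕ 0x2D = 0x11.

P1 = 0x44, P2 = 0xB2, P3 = 0xC7, P4 = 0x65, P5 = 0x11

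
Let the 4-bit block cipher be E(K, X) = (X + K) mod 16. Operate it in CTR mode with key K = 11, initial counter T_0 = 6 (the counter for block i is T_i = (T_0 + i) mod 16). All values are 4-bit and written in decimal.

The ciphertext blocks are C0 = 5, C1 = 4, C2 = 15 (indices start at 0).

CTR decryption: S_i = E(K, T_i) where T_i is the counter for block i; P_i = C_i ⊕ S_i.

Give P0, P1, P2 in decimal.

P0: T = 6, S = E(K, T) = 1; 5 ⊕ 1 = 4.
P1: T = 7, S = E(K, T) = 2; 4 ⊕ 2 = 6.
P2: T = 8, S = E(K, T) = 3; 15 ⊕ 3 = 12.

P0 = 4, P1 = 6, P2 = 12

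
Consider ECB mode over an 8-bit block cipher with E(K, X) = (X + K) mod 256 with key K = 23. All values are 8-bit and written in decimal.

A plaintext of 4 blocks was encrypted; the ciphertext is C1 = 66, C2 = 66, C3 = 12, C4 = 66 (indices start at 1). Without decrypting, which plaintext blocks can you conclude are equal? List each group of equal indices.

P1 = P2 = P4

ECB encrypts each block independently with the same key, so equal ciphertext blocks imply equal plaintext blocks.
C1 = C2 = C4 = 66, so P1 = P2 = P4.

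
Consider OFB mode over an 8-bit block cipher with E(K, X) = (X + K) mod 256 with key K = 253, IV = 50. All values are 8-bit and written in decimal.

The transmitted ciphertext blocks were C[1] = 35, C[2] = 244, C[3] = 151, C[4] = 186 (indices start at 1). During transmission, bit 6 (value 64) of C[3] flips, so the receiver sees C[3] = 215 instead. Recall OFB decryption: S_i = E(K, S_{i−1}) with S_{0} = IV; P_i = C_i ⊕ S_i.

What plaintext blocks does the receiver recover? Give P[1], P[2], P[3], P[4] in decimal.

P[1] = 12, P[2] = 216, P[3] = 254, P[4] = 156

Only C[3] changed, to 215. In OFB, a change in C_i flips the same bit in P_i only; the keystream is unaffected. Decrypting the received ciphertext:
P[1]: S = E(K, 50) = 47; 35 ⊕ 47 = 12.
P[2]: S = E(K, 47) = 44; 244 ⊕ 44 = 216.
P[3]: S = E(K, 44) = 41; 215 ⊕ 41 = 254.
P[4]: S = E(K, 41) = 38; 186 ⊕ 38 = 156.
Blocks that differ from the original plaintext: P[3].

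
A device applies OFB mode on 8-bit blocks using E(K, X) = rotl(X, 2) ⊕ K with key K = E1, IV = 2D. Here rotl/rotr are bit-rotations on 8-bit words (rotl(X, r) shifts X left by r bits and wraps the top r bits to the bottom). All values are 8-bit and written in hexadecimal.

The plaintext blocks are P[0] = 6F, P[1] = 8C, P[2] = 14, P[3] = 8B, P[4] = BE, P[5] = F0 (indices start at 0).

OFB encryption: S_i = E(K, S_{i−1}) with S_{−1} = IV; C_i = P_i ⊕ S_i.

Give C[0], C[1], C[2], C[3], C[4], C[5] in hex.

C[0] = 3A, C[1] = 38, C[2] = 27, C[3] = A6, C[4] = EB, C[5] = 44

C[0]: S = E(K, 2D) = 55; 6F ⊕ 55 = 3A.
C[1]: S = E(K, 55) = B4; 8C ⊕ B4 = 38.
C[2]: S = E(K, B4) = 33; 14 ⊕ 33 = 27.
C[3]: S = E(K, 33) = 2D; 8B ⊕ 2D = A6.
C[4]: S = E(K, 2D) = 55; BE ⊕ 55 = EB.
C[5]: S = E(K, 55) = B4; F0 ⊕ B4 = 44.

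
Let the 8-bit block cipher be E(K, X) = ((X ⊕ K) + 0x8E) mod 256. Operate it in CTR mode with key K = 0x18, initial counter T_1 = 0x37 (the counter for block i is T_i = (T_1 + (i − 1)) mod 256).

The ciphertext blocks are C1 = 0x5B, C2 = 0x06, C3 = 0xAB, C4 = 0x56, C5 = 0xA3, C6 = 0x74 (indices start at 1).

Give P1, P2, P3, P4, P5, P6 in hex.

P1 = 0xE6, P2 = 0xA8, P3 = 0x04, P4 = 0xE6, P5 = 0x12, P6 = 0xC6

CTR decryption: S_i = E(K, T_i) where T_i is the counter for block i; P_i = C_i ⊕ S_i.
P1: T = 0x37, S = E(K, T) = 0xBD; 0x5B ⊕ 0xBD = 0xE6.
P2: T = 0x38, S = E(K, T) = 0xAE; 0x06 ⊕ 0xAE = 0xA8.
P3: T = 0x39, S = E(K, T) = 0xAF; 0xAB ⊕ 0xAF = 0x04.
P4: T = 0x3A, S = E(K, T) = 0xB0; 0x56 ⊕ 0xB0 = 0xE6.
P5: T = 0x3B, S = E(K, T) = 0xB1; 0xA3 ⊕ 0xB1 = 0x12.
P6: T = 0x3C, S = E(K, T) = 0xB2; 0x74 ⊕ 0xB2 = 0xC6.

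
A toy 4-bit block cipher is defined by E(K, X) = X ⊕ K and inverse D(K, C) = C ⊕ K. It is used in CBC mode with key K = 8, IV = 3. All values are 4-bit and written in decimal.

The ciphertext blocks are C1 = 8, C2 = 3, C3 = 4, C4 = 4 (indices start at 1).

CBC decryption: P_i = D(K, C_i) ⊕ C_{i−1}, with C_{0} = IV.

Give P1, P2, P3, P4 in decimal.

P1 = 3, P2 = 3, P3 = 15, P4 = 8

P1: D(K, 8) = 0; 0 ⊕ 3 = 3.
P2: D(K, 3) = 11; 11 ⊕ 8 = 3.
P3: D(K, 4) = 12; 12 ⊕ 3 = 15.
P4: D(K, 4) = 12; 12 ⊕ 4 = 8.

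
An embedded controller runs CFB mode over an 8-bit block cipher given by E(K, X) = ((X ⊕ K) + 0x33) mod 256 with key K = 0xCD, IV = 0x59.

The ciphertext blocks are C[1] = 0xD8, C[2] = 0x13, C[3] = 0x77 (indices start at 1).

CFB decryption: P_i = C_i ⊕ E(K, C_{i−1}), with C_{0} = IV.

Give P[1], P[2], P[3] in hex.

P[1]: E(K, 0x59) = 0xC7; 0xD8 ⊕ 0xC7 = 0x1F.
P[2]: E(K, 0xD8) = 0x48; 0x13 ⊕ 0x48 = 0x5B.
P[3]: E(K, 0x13) = 0x11; 0x77 ⊕ 0x11 = 0x66.

P[1] = 0x1F, P[2] = 0x5B, P[3] = 0x66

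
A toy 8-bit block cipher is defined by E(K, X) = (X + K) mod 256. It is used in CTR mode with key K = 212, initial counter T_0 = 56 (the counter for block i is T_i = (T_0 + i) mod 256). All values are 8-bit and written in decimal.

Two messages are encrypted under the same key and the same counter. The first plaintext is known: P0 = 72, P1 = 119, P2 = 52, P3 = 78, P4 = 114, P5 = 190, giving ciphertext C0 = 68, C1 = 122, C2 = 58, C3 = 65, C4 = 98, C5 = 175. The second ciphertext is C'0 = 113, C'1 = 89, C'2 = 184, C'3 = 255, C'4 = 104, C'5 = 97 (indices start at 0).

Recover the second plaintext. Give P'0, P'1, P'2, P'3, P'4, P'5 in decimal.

P'0 = 125, P'1 = 84, P'2 = 182, P'3 = 240, P'4 = 120, P'5 = 112

In CTR with a reused counter, both messages share the same keystream S_i, so C_i ⊕ C'_i = P_i ⊕ P'_i and thus P'_i = P_i ⊕ C_i ⊕ C'_i.
P'0: 72 ⊕ 68 ⊕ 113 = 125.
P'1: 119 ⊕ 122 ⊕ 89 = 84.
P'2: 52 ⊕ 58 ⊕ 184 = 182.
P'3: 78 ⊕ 65 ⊕ 255 = 240.
P'4: 114 ⊕ 98 ⊕ 104 = 120.
P'5: 190 ⊕ 175 ⊕ 97 = 112.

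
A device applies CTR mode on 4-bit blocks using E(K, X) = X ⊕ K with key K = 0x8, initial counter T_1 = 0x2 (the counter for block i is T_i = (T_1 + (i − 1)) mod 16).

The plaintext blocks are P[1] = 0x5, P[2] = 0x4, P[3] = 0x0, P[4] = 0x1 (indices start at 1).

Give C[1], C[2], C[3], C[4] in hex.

C[1] = 0xF, C[2] = 0xF, C[3] = 0xC, C[4] = 0xC

CTR encryption: S_i = E(K, T_i) where T_i is the counter for block i; C_i = P_i ⊕ S_i.
C[1]: T = 0x2, S = E(K, T) = 0xA; 0x5 ⊕ 0xA = 0xF.
C[2]: T = 0x3, S = E(K, T) = 0xB; 0x4 ⊕ 0xB = 0xF.
C[3]: T = 0x4, S = E(K, T) = 0xC; 0x0 ⊕ 0xC = 0xC.
C[4]: T = 0x5, S = E(K, T) = 0xD; 0x1 ⊕ 0xD = 0xC.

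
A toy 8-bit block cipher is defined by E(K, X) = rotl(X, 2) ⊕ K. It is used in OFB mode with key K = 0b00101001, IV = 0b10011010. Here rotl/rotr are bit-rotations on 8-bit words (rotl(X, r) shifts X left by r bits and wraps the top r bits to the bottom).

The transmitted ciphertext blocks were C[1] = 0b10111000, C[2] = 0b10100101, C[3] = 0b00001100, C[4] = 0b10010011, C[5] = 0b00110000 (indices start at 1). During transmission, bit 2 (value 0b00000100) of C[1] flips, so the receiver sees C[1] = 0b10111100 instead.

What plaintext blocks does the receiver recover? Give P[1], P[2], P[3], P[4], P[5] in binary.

OFB decryption: S_i = E(K, S_{i−1}) with S_{0} = IV; P_i = C_i ⊕ S_i.
Only C[1] changed, to 0b10111100. In OFB, a change in C_i flips the same bit in P_i only; the keystream is unaffected. Decrypting the received ciphertext:
P[1]: S = E(K, 0b10011010) = 0b01000011; 0b10111100 ⊕ 0b01000011 = 0b11111111.
P[2]: S = E(K, 0b01000011) = 0b00100100; 0b10100101 ⊕ 0b00100100 = 0b10000001.
P[3]: S = E(K, 0b00100100) = 0b10111001; 0b00001100 ⊕ 0b10111001 = 0b10110101.
P[4]: S = E(K, 0b10111001) = 0b11001111; 0b10010011 ⊕ 0b11001111 = 0b01011100.
P[5]: S = E(K, 0b11001111) = 0b00010110; 0b00110000 ⊕ 0b00010110 = 0b00100110.
Blocks that differ from the original plaintext: P[1].

P[1] = 0b11111111, P[2] = 0b10000001, P[3] = 0b10110101, P[4] = 0b01011100, P[5] = 0b00100110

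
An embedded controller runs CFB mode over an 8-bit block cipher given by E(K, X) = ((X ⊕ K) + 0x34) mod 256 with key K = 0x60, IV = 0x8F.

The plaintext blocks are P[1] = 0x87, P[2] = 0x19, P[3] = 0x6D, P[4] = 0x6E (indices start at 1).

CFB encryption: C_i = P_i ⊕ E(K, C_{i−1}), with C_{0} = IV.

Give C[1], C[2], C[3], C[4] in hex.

C[1]: E(K, 0x8F) = 0x23; 0x87 ⊕ 0x23 = 0xA4.
C[2]: E(K, 0xA4) = 0xF8; 0x19 ⊕ 0xF8 = 0xE1.
C[3]: E(K, 0xE1) = 0xB5; 0x6D ⊕ 0xB5 = 0xD8.
C[4]: E(K, 0xD8) = 0xEC; 0x6E ⊕ 0xEC = 0x82.

C[1] = 0xA4, C[2] = 0xE1, C[3] = 0xD8, C[4] = 0x82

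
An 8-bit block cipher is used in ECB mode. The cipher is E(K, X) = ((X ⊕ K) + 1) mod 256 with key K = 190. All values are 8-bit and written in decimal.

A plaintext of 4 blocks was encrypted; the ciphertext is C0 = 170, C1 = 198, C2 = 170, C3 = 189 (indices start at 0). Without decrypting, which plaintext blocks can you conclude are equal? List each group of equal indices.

ECB encrypts each block independently with the same key, so equal ciphertext blocks imply equal plaintext blocks.
C0 = C2 = 170, so P0 = P2.

P0 = P2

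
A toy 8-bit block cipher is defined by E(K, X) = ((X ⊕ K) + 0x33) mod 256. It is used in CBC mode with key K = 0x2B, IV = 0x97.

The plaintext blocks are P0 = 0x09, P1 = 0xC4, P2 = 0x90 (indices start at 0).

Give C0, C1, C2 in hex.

CBC encryption: C_i = E(K, P_i ⊕ C_{i−1}), with C_{−1} = IV.
C0: P0 ⊕ 0x97 = 0x9E; E(K, 0x9E) = 0xE8.
C1: P1 ⊕ 0xE8 = 0x2C; E(K, 0x2C) = 0x3A.
C2: P2 ⊕ 0x3A = 0xAA; E(K, 0xAA) = 0xB4.

C0 = 0xE8, C1 = 0x3A, C2 = 0xB4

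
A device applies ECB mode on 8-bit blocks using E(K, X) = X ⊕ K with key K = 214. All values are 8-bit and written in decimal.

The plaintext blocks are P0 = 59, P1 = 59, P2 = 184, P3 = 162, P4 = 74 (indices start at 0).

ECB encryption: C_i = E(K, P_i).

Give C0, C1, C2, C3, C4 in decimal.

C0 = 237, C1 = 237, C2 = 110, C3 = 116, C4 = 156

C0: E(K, 59) = 237.
C1: E(K, 59) = 237.
C2: E(K, 184) = 110.
C3: E(K, 162) = 116.
C4: E(K, 74) = 156.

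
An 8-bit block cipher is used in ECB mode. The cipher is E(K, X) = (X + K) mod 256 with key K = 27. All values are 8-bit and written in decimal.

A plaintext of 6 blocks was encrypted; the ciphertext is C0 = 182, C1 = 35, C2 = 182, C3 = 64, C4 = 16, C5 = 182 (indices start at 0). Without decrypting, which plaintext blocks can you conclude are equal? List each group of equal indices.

ECB encrypts each block independently with the same key, so equal ciphertext blocks imply equal plaintext blocks.
C0 = C2 = C5 = 182, so P0 = P2 = P5.

P0 = P2 = P5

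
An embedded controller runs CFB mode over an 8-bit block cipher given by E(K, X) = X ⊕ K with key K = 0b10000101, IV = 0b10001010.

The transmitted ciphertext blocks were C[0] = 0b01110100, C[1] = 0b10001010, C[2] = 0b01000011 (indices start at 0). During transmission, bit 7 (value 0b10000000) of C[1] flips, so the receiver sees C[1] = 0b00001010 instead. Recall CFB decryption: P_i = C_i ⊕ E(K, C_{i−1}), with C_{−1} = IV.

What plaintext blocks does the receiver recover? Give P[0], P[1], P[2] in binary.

Only C[1] changed, to 0b00001010. In CFB, a change in C_i flips the same bit in P_i and garbles P_{i+1}. Decrypting the received ciphertext:
P[0]: E(K, 0b10001010) = 0b00001111; 0b01110100 ⊕ 0b00001111 = 0b01111011.
P[1]: E(K, 0b01110100) = 0b11110001; 0b00001010 ⊕ 0b11110001 = 0b11111011.
P[2]: E(K, 0b00001010) = 0b10001111; 0b01000011 ⊕ 0b10001111 = 0b11001100.
Blocks that differ from the original plaintext: P[1], P[2].

P[0] = 0b01111011, P[1] = 0b11111011, P[2] = 0b11001100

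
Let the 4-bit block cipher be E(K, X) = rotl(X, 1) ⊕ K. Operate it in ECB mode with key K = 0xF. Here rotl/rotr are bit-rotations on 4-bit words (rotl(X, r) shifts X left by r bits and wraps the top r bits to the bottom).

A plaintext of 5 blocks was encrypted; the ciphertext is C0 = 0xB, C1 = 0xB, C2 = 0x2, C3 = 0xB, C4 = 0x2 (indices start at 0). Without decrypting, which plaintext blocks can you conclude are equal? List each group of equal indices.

P0 = P1 = P3; P2 = P4

ECB encrypts each block independently with the same key, so equal ciphertext blocks imply equal plaintext blocks.
C0 = C1 = C3 = 0xB, so P0 = P1 = P3.
C2 = C4 = 0x2, so P2 = P4.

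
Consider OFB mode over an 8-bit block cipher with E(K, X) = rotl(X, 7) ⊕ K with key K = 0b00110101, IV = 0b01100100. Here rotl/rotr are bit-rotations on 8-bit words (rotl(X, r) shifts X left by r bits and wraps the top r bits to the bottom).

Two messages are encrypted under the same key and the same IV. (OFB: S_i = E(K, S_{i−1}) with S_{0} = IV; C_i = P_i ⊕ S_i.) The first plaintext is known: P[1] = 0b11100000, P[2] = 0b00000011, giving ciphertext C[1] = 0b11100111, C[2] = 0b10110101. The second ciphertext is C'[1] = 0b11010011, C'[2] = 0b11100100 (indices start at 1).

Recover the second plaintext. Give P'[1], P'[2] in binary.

P'[1] = 0b11010100, P'[2] = 0b01010010

In OFB with a reused IV, both messages share the same keystream S_i, so C_i ⊕ C'_i = P_i ⊕ P'_i and thus P'_i = P_i ⊕ C_i ⊕ C'_i.
P'[1]: 0b11100000 ⊕ 0b11100111 ⊕ 0b11010011 = 0b11010100.
P'[2]: 0b00000011 ⊕ 0b10110101 ⊕ 0b11100100 = 0b01010010.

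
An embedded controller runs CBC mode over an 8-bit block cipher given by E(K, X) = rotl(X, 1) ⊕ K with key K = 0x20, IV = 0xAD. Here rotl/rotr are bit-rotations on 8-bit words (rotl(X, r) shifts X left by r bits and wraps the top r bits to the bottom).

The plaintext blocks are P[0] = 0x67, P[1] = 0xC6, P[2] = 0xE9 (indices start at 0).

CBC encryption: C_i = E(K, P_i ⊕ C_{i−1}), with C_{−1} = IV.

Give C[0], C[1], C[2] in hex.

C[0] = 0xB5, C[1] = 0xC6, C[2] = 0x7E

C[0]: P[0] ⊕ 0xAD = 0xCA; E(K, 0xCA) = 0xB5.
C[1]: P[1] ⊕ 0xB5 = 0x73; E(K, 0x73) = 0xC6.
C[2]: P[2] ⊕ 0xC6 = 0x2F; E(K, 0x2F) = 0x7E.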